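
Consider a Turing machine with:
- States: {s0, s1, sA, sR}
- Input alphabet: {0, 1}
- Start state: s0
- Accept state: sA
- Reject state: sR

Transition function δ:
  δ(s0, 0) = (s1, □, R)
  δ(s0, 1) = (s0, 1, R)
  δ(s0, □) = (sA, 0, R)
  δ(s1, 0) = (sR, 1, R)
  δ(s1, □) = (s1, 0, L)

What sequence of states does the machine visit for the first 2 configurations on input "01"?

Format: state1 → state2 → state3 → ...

Execution trace:
Initial: [s0]01
Step 1: δ(s0, 0) = (s1, □, R) → □[s1]1

No transition is defined for δ(s1, 1). By convention the machine halts and rejects.

State sequence: s0 → s1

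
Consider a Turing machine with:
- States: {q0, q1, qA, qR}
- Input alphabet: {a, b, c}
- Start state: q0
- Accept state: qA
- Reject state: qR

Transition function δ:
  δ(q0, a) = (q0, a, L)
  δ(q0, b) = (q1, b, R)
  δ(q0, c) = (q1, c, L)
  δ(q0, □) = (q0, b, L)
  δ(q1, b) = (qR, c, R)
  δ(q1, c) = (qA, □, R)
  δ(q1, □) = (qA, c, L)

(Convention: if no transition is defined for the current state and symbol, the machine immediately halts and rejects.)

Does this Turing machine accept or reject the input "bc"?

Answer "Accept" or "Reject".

Execution trace:
Initial: [q0]bc
Step 1: δ(q0, b) = (q1, b, R) → b[q1]c
Step 2: δ(q1, c) = (qA, □, R) → b□[qA]□

The machine reaches the accept state qA and halts.

Answer: Accept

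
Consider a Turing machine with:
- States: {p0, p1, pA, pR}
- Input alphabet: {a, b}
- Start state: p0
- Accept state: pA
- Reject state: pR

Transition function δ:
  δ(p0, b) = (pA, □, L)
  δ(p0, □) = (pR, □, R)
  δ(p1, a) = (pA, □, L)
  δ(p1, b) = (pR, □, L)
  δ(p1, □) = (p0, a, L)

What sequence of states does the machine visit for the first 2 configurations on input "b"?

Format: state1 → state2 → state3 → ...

Execution trace:
Initial: [p0]b
Step 1: δ(p0, b) = (pA, □, L) → [pA]□□

The machine reaches the accept state pA and halts.

State sequence: p0 → pA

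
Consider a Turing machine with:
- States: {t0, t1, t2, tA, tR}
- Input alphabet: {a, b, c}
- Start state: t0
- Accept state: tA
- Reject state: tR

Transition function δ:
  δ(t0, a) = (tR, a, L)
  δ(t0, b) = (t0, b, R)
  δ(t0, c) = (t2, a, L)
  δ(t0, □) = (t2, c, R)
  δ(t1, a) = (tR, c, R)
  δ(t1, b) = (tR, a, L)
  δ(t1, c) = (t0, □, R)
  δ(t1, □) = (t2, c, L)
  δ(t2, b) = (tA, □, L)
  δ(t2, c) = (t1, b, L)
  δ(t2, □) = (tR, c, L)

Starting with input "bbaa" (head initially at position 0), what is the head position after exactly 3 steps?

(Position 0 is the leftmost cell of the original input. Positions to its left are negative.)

Execution trace (head position shown):
Step 0: [t0]bbaa  (head at position 0)
Step 1: move right → b[t0]baa  (head at position 1)
Step 2: move right → bb[t0]aa  (head at position 2)
Step 3: move left → b[tR]baa  (head at position 1)

After 3 steps, the head is at position 1.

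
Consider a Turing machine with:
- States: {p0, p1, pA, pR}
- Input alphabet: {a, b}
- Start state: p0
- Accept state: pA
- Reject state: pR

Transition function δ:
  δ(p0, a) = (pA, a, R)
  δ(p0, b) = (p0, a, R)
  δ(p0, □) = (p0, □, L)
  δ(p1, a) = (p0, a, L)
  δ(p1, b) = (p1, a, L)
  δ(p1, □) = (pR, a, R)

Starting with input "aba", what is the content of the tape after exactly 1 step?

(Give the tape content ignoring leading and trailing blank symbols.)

Execution trace:
Initial: [p0]aba
Step 1: δ(p0, a) = (pA, a, R) → a[pA]ba

The machine reaches the accept state pA and halts.

After 1 step, the tape (ignoring leading/trailing blanks) is: aba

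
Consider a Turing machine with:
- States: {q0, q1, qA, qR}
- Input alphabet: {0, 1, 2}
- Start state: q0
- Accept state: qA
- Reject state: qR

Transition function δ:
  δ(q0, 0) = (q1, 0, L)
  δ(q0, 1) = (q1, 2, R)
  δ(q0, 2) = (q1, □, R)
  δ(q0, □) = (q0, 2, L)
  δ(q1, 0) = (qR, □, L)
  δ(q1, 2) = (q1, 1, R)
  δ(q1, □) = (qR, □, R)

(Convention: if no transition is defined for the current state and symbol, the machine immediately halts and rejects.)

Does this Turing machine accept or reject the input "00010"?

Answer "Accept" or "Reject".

Execution trace:
Initial: [q0]00010
Step 1: δ(q0, 0) = (q1, 0, L) → [q1]□00010
Step 2: δ(q1, □) = (qR, □, R) → □[qR]00010

The machine reaches the reject state qR and halts.

Answer: Reject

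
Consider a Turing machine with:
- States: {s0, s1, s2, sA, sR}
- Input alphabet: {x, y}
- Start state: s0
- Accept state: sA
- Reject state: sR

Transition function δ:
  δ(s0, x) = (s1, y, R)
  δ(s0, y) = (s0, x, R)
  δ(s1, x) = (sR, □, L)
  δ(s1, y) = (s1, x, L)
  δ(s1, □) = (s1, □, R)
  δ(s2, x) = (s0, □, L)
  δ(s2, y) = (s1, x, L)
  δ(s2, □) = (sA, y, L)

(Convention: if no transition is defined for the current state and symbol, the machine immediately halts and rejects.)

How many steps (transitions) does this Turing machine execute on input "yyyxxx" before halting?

Execution trace:
Initial: [s0]yyyxxx
Step 1: δ(s0, y) = (s0, x, R) → x[s0]yyxxx
Step 2: δ(s0, y) = (s0, x, R) → xx[s0]yxxx
Step 3: δ(s0, y) = (s0, x, R) → xxx[s0]xxx
Step 4: δ(s0, x) = (s1, y, R) → xxxy[s1]xx
Step 5: δ(s1, x) = (sR, □, L) → xxx[sR]y□x

The machine reaches the reject state sR and halts.

The machine executed 5 steps before halting.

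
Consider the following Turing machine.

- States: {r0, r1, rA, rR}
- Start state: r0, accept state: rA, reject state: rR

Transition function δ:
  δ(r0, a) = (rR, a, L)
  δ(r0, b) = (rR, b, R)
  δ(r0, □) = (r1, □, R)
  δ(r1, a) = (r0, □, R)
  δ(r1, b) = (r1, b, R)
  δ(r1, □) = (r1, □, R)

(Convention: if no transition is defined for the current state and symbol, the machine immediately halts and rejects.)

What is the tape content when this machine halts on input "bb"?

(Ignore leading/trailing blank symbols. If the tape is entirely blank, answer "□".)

Execution trace:
Initial: [r0]bb
Step 1: δ(r0, b) = (rR, b, R) → b[rR]b

The machine reaches the reject state rR and halts.

Final tape (ignoring leading/trailing blanks): bb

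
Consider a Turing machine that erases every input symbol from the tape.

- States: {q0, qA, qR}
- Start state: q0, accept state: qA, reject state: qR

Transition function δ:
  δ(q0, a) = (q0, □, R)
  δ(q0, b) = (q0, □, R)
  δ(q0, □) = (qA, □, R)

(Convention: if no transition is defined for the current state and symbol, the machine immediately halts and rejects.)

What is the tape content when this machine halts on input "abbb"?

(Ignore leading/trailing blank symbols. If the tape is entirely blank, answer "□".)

Execution trace:
Initial: [q0]abbb
Step 1: δ(q0, a) = (q0, □, R) → □[q0]bbb
Step 2: δ(q0, b) = (q0, □, R) → □□[q0]bb
Step 3: δ(q0, b) = (q0, □, R) → □□□[q0]b
Step 4: δ(q0, b) = (q0, □, R) → □□□□[q0]□
Step 5: δ(q0, □) = (qA, □, R) → □□□□□[qA]□

The machine reaches the accept state qA and halts.

Final tape (ignoring leading/trailing blanks): □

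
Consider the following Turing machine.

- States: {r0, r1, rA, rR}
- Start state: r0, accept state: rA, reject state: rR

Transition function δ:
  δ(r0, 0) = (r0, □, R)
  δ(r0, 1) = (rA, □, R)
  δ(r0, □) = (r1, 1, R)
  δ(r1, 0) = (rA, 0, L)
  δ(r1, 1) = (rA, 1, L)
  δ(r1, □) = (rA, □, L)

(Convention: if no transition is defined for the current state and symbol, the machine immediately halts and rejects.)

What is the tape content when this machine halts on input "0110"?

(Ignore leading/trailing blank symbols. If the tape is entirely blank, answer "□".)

Execution trace:
Initial: [r0]0110
Step 1: δ(r0, 0) = (r0, □, R) → □[r0]110
Step 2: δ(r0, 1) = (rA, □, R) → □□[rA]10

The machine reaches the accept state rA and halts.

Final tape (ignoring leading/trailing blanks): 10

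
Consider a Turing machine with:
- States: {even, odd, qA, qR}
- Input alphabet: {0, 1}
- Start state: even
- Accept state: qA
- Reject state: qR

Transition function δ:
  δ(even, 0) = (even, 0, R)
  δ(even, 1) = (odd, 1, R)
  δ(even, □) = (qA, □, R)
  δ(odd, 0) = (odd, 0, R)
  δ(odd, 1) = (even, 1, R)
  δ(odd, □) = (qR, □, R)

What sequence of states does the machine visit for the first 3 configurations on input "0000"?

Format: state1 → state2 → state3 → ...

Execution trace:
Initial: [even]0000
Step 1: δ(even, 0) = (even, 0, R) → 0[even]000
Step 2: δ(even, 0) = (even, 0, R) → 00[even]00

State sequence: even → even → even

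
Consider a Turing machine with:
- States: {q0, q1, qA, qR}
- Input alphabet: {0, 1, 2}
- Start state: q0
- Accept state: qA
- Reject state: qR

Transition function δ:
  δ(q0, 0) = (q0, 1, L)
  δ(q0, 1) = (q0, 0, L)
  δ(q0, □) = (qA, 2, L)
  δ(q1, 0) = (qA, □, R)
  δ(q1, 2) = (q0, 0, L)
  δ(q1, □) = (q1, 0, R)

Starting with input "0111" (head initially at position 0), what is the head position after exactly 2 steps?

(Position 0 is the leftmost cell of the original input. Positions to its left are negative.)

Execution trace (head position shown):
Step 0: [q0]0111  (head at position 0)
Step 1: move left → [q0]□1111  (head at position -1)
Step 2: move left → [qA]□21111  (head at position -2)

After 2 steps, the head is at position -2.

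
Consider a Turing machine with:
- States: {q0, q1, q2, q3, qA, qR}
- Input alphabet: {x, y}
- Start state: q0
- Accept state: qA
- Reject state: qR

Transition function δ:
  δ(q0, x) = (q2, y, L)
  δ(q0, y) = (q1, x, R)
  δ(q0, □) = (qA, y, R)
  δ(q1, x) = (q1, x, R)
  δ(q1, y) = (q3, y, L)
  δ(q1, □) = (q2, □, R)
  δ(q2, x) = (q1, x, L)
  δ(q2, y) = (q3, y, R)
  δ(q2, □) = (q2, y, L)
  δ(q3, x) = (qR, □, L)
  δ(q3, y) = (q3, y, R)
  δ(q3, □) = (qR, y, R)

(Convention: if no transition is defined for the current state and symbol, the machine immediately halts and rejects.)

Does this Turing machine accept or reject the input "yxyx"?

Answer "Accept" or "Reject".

Execution trace:
Initial: [q0]yxyx
Step 1: δ(q0, y) = (q1, x, R) → x[q1]xyx
Step 2: δ(q1, x) = (q1, x, R) → xx[q1]yx
Step 3: δ(q1, y) = (q3, y, L) → x[q3]xyx
Step 4: δ(q3, x) = (qR, □, L) → [qR]x□yx

The machine reaches the reject state qR and halts.

Answer: Reject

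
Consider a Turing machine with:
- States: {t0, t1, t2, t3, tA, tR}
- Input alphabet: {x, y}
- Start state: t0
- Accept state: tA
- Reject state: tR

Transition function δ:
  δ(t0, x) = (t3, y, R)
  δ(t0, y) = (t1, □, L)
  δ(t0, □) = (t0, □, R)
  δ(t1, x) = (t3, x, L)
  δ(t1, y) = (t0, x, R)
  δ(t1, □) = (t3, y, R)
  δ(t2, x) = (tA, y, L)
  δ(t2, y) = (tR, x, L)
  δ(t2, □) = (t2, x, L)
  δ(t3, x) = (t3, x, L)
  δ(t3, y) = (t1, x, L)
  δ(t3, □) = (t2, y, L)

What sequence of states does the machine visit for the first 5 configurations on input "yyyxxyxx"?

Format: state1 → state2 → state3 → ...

Execution trace:
Initial: [t0]yyyxxyxx
Step 1: δ(t0, y) = (t1, □, L) → [t1]□□yyxxyxx
Step 2: δ(t1, □) = (t3, y, R) → y[t3]□yyxxyxx
Step 3: δ(t3, □) = (t2, y, L) → [t2]yyyyxxyxx
Step 4: δ(t2, y) = (tR, x, L) → [tR]□xyyyxxyxx

The machine reaches the reject state tR and halts.

State sequence: t0 → t1 → t3 → t2 → tR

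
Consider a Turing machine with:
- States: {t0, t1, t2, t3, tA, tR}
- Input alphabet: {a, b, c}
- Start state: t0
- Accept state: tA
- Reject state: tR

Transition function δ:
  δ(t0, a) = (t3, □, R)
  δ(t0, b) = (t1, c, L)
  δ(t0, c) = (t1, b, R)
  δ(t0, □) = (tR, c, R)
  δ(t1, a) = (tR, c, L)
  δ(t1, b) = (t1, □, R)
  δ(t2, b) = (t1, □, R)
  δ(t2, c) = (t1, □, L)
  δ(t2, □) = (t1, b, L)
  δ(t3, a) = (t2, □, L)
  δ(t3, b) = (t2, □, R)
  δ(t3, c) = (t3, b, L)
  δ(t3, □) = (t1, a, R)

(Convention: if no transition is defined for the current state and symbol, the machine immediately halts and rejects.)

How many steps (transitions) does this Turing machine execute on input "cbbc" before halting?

Execution trace:
Initial: [t0]cbbc
Step 1: δ(t0, c) = (t1, b, R) → b[t1]bbc
Step 2: δ(t1, b) = (t1, □, R) → b□[t1]bc
Step 3: δ(t1, b) = (t1, □, R) → b□□[t1]c

No transition is defined for δ(t1, c). By convention the machine halts and rejects.

The machine executed 3 steps before halting.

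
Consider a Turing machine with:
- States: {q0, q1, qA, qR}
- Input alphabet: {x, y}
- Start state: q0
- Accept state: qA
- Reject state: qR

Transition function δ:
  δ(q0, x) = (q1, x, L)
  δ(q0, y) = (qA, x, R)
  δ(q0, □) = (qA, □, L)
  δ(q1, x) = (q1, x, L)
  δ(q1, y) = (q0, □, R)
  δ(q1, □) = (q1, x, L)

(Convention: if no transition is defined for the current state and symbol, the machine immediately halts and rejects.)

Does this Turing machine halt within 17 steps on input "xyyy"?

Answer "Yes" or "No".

Execution trace:
Initial: [q0]xyyy
Step 1: δ(q0, x) = (q1, x, L) → [q1]□xyyy
Step 2: δ(q1, □) = (q1, x, L) → [q1]□xxyyy
Step 3: δ(q1, □) = (q1, x, L) → [q1]□xxxyyy
Step 4: δ(q1, □) = (q1, x, L) → [q1]□xxxxyyy
Step 5: δ(q1, □) = (q1, x, L) → [q1]□xxxxxyyy
Step 6: δ(q1, □) = (q1, x, L) → [q1]□xxxxxxyyy
Step 7: δ(q1, □) = (q1, x, L) → [q1]□xxxxxxxyyy
Step 8: δ(q1, □) = (q1, x, L) → [q1]□xxxxxxxxyyy
Step 9: δ(q1, □) = (q1, x, L) → [q1]□xxxxxxxxxyyy
Step 10: δ(q1, □) = (q1, x, L) → [q1]□xxxxxxxxxxyyy
Step 11: δ(q1, □) = (q1, x, L) → [q1]□xxxxxxxxxxxyyy
Step 12: δ(q1, □) = (q1, x, L) → [q1]□xxxxxxxxxxxxyyy
Step 13: δ(q1, □) = (q1, x, L) → [q1]□xxxxxxxxxxxxxyyy
Step 14: δ(q1, □) = (q1, x, L) → [q1]□xxxxxxxxxxxxxxyyy
Step 15: δ(q1, □) = (q1, x, L) → [q1]□xxxxxxxxxxxxxxxyyy
Step 16: δ(q1, □) = (q1, x, L) → [q1]□xxxxxxxxxxxxxxxxyyy
Step 17: δ(q1, □) = (q1, x, L) → [q1]□xxxxxxxxxxxxxxxxxyyy

The machine has not reached a halting state after 17 steps.
The machine did not halt within the 17-step bound.

Answer: No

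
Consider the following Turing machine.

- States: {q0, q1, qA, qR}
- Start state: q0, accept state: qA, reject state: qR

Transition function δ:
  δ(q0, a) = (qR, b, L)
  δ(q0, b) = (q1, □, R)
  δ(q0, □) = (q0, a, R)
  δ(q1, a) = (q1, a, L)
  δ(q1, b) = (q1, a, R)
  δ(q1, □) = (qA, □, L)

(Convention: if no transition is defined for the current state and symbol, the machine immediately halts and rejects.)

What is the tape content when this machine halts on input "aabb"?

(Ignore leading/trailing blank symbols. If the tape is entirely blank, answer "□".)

Execution trace:
Initial: [q0]aabb
Step 1: δ(q0, a) = (qR, b, L) → [qR]□babb

The machine reaches the reject state qR and halts.

Final tape (ignoring leading/trailing blanks): babb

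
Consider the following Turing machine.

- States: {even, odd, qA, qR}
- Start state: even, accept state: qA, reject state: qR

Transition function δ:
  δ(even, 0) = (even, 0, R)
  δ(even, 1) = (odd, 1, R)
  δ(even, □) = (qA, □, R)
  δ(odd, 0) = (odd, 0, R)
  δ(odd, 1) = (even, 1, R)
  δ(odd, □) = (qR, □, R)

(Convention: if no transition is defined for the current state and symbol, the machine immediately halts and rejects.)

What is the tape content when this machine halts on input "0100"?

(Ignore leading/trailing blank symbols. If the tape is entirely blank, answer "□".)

Execution trace:
Initial: [even]0100
Step 1: δ(even, 0) = (even, 0, R) → 0[even]100
Step 2: δ(even, 1) = (odd, 1, R) → 01[odd]00
Step 3: δ(odd, 0) = (odd, 0, R) → 010[odd]0
Step 4: δ(odd, 0) = (odd, 0, R) → 0100[odd]□
Step 5: δ(odd, □) = (qR, □, R) → 0100□[qR]□

The machine reaches the reject state qR and halts.

Final tape (ignoring leading/trailing blanks): 0100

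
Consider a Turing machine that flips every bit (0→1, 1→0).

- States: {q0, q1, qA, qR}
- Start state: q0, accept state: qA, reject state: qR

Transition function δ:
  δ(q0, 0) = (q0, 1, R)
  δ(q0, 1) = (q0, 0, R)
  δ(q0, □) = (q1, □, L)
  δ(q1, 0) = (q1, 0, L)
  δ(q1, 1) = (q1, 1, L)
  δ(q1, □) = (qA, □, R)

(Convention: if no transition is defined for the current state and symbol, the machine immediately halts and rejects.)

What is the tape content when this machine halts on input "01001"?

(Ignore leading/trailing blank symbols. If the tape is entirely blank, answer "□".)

Execution trace:
Initial: [q0]01001
Step 1: δ(q0, 0) = (q0, 1, R) → 1[q0]1001
Step 2: δ(q0, 1) = (q0, 0, R) → 10[q0]001
Step 3: δ(q0, 0) = (q0, 1, R) → 101[q0]01
Step 4: δ(q0, 0) = (q0, 1, R) → 1011[q0]1
Step 5: δ(q0, 1) = (q0, 0, R) → 10110[q0]□
Step 6: δ(q0, □) = (q1, □, L) → 1011[q1]0□
Step 7: δ(q1, 0) = (q1, 0, L) → 101[q1]10□
Step 8: δ(q1, 1) = (q1, 1, L) → 10[q1]110□
Step 9: δ(q1, 1) = (q1, 1, L) → 1[q1]0110□
Step 10: δ(q1, 0) = (q1, 0, L) → [q1]10110□
Step 11: δ(q1, 1) = (q1, 1, L) → [q1]□10110□
Step 12: δ(q1, □) = (qA, □, R) → □[qA]10110□

The machine reaches the accept state qA and halts.

Final tape (ignoring leading/trailing blanks): 10110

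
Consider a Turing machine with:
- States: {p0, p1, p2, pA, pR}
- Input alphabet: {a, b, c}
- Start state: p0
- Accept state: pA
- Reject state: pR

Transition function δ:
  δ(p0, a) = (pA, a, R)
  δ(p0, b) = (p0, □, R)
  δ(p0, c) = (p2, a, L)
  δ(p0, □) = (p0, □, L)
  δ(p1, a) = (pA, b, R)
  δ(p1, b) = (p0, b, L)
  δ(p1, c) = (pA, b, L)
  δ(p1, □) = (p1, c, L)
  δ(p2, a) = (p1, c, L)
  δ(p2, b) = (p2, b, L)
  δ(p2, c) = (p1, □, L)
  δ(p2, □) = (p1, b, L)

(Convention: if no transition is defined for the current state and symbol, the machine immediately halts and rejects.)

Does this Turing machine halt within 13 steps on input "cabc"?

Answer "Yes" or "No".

Execution trace:
Initial: [p0]cabc
Step 1: δ(p0, c) = (p2, a, L) → [p2]□aabc
Step 2: δ(p2, □) = (p1, b, L) → [p1]□baabc
Step 3: δ(p1, □) = (p1, c, L) → [p1]□cbaabc
Step 4: δ(p1, □) = (p1, c, L) → [p1]□ccbaabc
Step 5: δ(p1, □) = (p1, c, L) → [p1]□cccbaabc
Step 6: δ(p1, □) = (p1, c, L) → [p1]□ccccbaabc
Step 7: δ(p1, □) = (p1, c, L) → [p1]□cccccbaabc
Step 8: δ(p1, □) = (p1, c, L) → [p1]□ccccccbaabc
Step 9: δ(p1, □) = (p1, c, L) → [p1]□cccccccbaabc
Step 10: δ(p1, □) = (p1, c, L) → [p1]□ccccccccbaabc
Step 11: δ(p1, □) = (p1, c, L) → [p1]□cccccccccbaabc
Step 12: δ(p1, □) = (p1, c, L) → [p1]□ccccccccccbaabc
Step 13: δ(p1, □) = (p1, c, L) → [p1]□cccccccccccbaabc

The machine has not reached a halting state after 13 steps.
The machine did not halt within the 13-step bound.

Answer: No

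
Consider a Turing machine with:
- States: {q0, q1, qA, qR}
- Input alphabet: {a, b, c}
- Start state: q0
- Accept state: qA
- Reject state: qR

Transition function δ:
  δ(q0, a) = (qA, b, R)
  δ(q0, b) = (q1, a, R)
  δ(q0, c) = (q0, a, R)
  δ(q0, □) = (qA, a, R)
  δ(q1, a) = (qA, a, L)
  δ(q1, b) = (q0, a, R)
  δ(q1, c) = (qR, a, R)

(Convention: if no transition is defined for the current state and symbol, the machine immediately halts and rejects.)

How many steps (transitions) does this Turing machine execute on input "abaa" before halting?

Execution trace:
Initial: [q0]abaa
Step 1: δ(q0, a) = (qA, b, R) → b[qA]baa

The machine reaches the accept state qA and halts.

The machine executed 1 step before halting.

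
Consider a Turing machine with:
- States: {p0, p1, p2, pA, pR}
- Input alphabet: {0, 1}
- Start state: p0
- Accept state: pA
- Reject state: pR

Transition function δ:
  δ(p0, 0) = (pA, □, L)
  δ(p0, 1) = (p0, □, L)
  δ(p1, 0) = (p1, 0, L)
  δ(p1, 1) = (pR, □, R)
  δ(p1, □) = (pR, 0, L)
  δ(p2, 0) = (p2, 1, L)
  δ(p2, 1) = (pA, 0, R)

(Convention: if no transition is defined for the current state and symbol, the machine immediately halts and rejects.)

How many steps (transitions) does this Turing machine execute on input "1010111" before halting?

Execution trace:
Initial: [p0]1010111
Step 1: δ(p0, 1) = (p0, □, L) → [p0]□□010111

No transition is defined for δ(p0, □). By convention the machine halts and rejects.

The machine executed 1 step before halting.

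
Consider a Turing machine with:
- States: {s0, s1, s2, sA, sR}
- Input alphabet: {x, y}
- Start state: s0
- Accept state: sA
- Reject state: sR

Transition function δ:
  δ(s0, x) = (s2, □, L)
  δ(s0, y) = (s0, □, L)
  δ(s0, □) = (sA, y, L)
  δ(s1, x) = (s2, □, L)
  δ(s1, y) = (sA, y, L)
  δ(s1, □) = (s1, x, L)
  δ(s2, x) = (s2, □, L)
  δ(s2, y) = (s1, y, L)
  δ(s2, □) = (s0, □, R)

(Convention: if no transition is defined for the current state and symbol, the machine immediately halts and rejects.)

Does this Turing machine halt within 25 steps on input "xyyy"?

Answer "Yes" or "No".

Execution trace:
Initial: [s0]xyyy
Step 1: δ(s0, x) = (s2, □, L) → [s2]□□yyy
Step 2: δ(s2, □) = (s0, □, R) → □[s0]□yyy
Step 3: δ(s0, □) = (sA, y, L) → [sA]□yyyy

The machine reaches the accept state sA and halts.
The machine halted after 3 steps (within the 25-step bound).

Answer: Yes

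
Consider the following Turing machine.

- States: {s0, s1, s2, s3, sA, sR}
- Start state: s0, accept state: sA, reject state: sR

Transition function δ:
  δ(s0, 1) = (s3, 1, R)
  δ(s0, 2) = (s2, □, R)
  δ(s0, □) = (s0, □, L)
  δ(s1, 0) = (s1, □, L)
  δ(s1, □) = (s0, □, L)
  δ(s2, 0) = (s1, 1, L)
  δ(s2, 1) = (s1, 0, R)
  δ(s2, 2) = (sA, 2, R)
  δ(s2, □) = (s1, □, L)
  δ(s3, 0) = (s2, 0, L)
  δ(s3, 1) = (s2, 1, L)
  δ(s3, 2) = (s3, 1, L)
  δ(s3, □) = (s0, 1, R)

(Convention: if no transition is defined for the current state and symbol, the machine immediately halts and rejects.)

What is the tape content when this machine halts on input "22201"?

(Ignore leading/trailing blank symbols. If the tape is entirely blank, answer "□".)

Execution trace:
Initial: [s0]22201
Step 1: δ(s0, 2) = (s2, □, R) → □[s2]2201
Step 2: δ(s2, 2) = (sA, 2, R) → □2[sA]201

The machine reaches the accept state sA and halts.

Final tape (ignoring leading/trailing blanks): 2201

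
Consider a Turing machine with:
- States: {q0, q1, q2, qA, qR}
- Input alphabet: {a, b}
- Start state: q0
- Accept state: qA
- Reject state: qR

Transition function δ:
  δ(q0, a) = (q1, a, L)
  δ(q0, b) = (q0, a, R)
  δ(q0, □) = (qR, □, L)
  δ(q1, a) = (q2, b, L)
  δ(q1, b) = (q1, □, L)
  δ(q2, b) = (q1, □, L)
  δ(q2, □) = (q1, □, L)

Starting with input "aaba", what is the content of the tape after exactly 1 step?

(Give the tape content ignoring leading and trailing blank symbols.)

Execution trace:
Initial: [q0]aaba
Step 1: δ(q0, a) = (q1, a, L) → [q1]□aaba

No transition is defined for δ(q1, □). By convention the machine halts and rejects.

After 1 step, the tape (ignoring leading/trailing blanks) is: aaba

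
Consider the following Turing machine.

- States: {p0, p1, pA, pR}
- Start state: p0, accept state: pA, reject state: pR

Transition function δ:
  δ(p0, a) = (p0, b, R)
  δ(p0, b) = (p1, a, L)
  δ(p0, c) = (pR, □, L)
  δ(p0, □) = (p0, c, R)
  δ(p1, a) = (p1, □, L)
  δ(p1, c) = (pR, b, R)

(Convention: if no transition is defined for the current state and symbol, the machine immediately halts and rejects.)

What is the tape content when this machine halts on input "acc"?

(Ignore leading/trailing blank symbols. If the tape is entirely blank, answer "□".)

Execution trace:
Initial: [p0]acc
Step 1: δ(p0, a) = (p0, b, R) → b[p0]cc
Step 2: δ(p0, c) = (pR, □, L) → [pR]b□c

The machine reaches the reject state pR and halts.

Final tape (ignoring leading/trailing blanks): b□c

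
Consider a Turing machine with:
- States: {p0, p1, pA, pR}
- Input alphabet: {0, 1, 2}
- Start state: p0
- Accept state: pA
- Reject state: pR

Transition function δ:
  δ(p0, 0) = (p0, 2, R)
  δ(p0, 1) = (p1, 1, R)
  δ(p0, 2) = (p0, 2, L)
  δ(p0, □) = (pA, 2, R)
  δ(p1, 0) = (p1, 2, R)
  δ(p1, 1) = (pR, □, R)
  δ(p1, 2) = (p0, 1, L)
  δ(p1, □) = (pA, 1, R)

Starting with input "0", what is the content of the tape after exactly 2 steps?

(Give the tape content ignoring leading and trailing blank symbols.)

Execution trace:
Initial: [p0]0
Step 1: δ(p0, 0) = (p0, 2, R) → 2[p0]□
Step 2: δ(p0, □) = (pA, 2, R) → 22[pA]□

The machine reaches the accept state pA and halts.

After 2 steps, the tape (ignoring leading/trailing blanks) is: 22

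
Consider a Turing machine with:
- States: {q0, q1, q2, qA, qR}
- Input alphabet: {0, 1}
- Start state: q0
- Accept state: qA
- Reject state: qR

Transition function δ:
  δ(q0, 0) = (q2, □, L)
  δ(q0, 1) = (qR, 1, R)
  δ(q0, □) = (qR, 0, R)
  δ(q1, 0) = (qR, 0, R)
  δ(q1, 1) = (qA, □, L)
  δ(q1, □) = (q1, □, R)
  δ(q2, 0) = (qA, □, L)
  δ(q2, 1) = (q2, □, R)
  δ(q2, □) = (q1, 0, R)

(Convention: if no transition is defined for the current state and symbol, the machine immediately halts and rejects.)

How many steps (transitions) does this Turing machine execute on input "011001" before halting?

Execution trace:
Initial: [q0]011001
Step 1: δ(q0, 0) = (q2, □, L) → [q2]□□11001
Step 2: δ(q2, □) = (q1, 0, R) → 0[q1]□11001
Step 3: δ(q1, □) = (q1, □, R) → 0□[q1]11001
Step 4: δ(q1, 1) = (qA, □, L) → 0[qA]□□1001

The machine reaches the accept state qA and halts.

The machine executed 4 steps before halting.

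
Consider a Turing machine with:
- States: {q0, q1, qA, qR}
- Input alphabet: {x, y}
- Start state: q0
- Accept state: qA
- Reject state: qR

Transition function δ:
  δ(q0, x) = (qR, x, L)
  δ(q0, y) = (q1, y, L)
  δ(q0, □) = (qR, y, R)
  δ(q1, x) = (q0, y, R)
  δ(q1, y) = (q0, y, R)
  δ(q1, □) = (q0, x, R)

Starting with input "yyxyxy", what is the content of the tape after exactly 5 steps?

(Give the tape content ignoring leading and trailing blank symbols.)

Execution trace:
Initial: [q0]yyxyxy
Step 1: δ(q0, y) = (q1, y, L) → [q1]□yyxyxy
Step 2: δ(q1, □) = (q0, x, R) → x[q0]yyxyxy
Step 3: δ(q0, y) = (q1, y, L) → [q1]xyyxyxy
Step 4: δ(q1, x) = (q0, y, R) → y[q0]yyxyxy
Step 5: δ(q0, y) = (q1, y, L) → [q1]yyyxyxy

After 5 steps, the tape (ignoring leading/trailing blanks) is: yyyxyxy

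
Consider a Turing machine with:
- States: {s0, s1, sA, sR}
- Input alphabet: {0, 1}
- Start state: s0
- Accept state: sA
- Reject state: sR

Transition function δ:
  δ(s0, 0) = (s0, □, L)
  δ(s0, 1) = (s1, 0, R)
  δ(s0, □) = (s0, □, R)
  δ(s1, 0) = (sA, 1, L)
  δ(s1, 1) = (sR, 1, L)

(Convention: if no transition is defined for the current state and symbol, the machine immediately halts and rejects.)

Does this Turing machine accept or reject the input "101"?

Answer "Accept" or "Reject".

Execution trace:
Initial: [s0]101
Step 1: δ(s0, 1) = (s1, 0, R) → 0[s1]01
Step 2: δ(s1, 0) = (sA, 1, L) → [sA]011

The machine reaches the accept state sA and halts.

Answer: Accept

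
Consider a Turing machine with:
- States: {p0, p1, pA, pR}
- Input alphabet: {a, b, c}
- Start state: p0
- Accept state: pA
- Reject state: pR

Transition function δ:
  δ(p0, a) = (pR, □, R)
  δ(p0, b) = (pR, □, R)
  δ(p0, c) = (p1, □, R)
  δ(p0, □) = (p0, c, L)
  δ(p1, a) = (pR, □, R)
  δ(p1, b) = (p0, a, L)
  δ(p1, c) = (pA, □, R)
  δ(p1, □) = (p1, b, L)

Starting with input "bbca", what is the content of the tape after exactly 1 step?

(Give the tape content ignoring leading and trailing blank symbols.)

Execution trace:
Initial: [p0]bbca
Step 1: δ(p0, b) = (pR, □, R) → □[pR]bca

The machine reaches the reject state pR and halts.

After 1 step, the tape (ignoring leading/trailing blanks) is: bca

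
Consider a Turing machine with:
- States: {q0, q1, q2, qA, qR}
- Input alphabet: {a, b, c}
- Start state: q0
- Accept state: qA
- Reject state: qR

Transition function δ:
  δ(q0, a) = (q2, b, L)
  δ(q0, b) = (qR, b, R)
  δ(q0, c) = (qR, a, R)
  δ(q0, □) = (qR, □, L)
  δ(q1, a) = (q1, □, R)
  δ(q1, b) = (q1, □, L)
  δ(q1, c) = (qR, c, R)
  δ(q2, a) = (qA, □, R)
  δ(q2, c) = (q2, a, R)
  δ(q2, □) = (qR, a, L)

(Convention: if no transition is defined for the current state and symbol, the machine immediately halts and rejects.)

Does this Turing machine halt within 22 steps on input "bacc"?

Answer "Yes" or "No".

Execution trace:
Initial: [q0]bacc
Step 1: δ(q0, b) = (qR, b, R) → b[qR]acc

The machine reaches the reject state qR and halts.
The machine halted after 1 step (within the 22-step bound).

Answer: Yes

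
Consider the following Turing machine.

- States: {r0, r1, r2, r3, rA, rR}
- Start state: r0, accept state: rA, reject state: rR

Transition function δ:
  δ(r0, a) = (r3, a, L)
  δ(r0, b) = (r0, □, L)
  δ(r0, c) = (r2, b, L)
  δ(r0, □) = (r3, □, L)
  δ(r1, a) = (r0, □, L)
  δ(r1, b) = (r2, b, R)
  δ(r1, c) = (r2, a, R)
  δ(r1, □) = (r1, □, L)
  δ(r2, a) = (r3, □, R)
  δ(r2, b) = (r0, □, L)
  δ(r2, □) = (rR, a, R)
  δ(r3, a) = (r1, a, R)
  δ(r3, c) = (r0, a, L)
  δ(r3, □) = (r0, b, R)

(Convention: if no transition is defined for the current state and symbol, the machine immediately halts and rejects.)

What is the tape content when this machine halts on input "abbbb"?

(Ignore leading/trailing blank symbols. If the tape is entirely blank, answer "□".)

Execution trace:
Initial: [r0]abbbb
Step 1: δ(r0, a) = (r3, a, L) → [r3]□abbbb
Step 2: δ(r3, □) = (r0, b, R) → b[r0]abbbb
Step 3: δ(r0, a) = (r3, a, L) → [r3]babbbb

No transition is defined for δ(r3, b). By convention the machine halts and rejects.

Final tape (ignoring leading/trailing blanks): babbbb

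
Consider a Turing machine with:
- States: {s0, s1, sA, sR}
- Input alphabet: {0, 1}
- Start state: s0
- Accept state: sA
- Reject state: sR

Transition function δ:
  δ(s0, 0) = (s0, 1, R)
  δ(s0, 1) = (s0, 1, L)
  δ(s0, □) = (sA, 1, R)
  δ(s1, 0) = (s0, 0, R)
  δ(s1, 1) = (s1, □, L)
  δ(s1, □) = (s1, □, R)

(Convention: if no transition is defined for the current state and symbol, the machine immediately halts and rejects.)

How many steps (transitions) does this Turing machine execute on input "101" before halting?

Execution trace:
Initial: [s0]101
Step 1: δ(s0, 1) = (s0, 1, L) → [s0]□101
Step 2: δ(s0, □) = (sA, 1, R) → 1[sA]101

The machine reaches the accept state sA and halts.

The machine executed 2 steps before halting.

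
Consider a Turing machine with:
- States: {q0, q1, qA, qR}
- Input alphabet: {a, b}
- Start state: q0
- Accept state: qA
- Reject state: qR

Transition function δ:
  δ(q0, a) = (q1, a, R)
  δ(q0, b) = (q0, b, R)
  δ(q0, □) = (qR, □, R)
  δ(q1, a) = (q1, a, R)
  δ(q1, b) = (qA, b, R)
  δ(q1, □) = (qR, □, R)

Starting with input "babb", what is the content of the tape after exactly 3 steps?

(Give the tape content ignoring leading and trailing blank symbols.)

Execution trace:
Initial: [q0]babb
Step 1: δ(q0, b) = (q0, b, R) → b[q0]abb
Step 2: δ(q0, a) = (q1, a, R) → ba[q1]bb
Step 3: δ(q1, b) = (qA, b, R) → bab[qA]b

The machine reaches the accept state qA and halts.

After 3 steps, the tape (ignoring leading/trailing blanks) is: babb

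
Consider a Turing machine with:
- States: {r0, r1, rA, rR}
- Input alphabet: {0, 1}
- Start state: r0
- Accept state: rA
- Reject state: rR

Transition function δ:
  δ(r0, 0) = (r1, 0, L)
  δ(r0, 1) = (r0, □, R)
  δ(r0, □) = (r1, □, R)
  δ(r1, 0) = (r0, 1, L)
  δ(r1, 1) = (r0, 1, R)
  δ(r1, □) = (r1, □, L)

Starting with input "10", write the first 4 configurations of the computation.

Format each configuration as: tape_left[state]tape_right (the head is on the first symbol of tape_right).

Transitions applied:
Step 1: δ(r0, 1) = (r0, □, R)
Step 2: δ(r0, 0) = (r1, 0, L)
Step 3: δ(r1, □) = (r1, □, L)

The first 4 configurations are:
[r0]10 ⊢ □[r0]0 ⊢ [r1]□0 ⊢ [r1]□□0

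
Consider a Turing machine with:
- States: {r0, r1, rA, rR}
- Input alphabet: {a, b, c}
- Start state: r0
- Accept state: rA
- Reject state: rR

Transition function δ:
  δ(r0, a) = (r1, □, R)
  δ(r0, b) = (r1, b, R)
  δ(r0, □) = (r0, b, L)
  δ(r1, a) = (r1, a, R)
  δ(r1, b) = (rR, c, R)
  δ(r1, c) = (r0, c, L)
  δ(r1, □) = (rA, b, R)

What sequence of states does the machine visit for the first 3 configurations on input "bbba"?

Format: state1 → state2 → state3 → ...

Execution trace:
Initial: [r0]bbba
Step 1: δ(r0, b) = (r1, b, R) → b[r1]bba
Step 2: δ(r1, b) = (rR, c, R) → bc[rR]ba

The machine reaches the reject state rR and halts.

State sequence: r0 → r1 → rR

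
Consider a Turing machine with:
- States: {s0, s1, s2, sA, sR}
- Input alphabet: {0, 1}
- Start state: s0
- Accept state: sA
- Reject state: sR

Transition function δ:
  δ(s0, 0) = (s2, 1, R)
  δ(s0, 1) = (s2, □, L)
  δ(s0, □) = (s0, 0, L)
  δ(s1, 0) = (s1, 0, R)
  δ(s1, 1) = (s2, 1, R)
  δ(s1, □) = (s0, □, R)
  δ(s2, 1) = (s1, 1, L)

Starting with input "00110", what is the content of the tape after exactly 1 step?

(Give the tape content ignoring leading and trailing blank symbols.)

Execution trace:
Initial: [s0]00110
Step 1: δ(s0, 0) = (s2, 1, R) → 1[s2]0110

No transition is defined for δ(s2, 0). By convention the machine halts and rejects.

After 1 step, the tape (ignoring leading/trailing blanks) is: 10110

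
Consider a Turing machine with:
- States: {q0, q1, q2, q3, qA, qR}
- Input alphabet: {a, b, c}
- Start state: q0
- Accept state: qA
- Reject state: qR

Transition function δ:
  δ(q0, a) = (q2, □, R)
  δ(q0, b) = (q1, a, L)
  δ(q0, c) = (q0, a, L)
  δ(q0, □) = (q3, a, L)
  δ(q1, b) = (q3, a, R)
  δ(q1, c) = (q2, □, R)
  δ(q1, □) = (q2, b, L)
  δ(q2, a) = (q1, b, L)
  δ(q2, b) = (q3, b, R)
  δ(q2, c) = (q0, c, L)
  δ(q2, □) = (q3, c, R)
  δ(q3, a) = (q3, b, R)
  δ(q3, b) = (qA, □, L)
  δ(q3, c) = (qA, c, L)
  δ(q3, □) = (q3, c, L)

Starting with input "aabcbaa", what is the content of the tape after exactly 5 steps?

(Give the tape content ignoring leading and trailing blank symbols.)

Execution trace:
Initial: [q0]aabcbaa
Step 1: δ(q0, a) = (q2, □, R) → □[q2]abcbaa
Step 2: δ(q2, a) = (q1, b, L) → [q1]□bbcbaa
Step 3: δ(q1, □) = (q2, b, L) → [q2]□bbbcbaa
Step 4: δ(q2, □) = (q3, c, R) → c[q3]bbbcbaa
Step 5: δ(q3, b) = (qA, □, L) → [qA]c□bbcbaa

The machine reaches the accept state qA and halts.

After 5 steps, the tape (ignoring leading/trailing blanks) is: c□bbcbaa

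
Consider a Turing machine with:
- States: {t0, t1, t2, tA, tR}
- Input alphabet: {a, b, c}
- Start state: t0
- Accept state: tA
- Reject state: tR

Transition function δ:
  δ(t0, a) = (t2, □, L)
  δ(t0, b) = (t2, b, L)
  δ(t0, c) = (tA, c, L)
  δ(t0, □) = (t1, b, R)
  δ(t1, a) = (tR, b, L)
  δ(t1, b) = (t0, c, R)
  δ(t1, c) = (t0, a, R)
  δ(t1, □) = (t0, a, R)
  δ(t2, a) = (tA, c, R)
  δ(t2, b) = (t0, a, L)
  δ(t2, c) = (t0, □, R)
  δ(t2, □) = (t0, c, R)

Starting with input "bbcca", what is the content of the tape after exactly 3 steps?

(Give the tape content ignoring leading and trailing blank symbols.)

Execution trace:
Initial: [t0]bbcca
Step 1: δ(t0, b) = (t2, b, L) → [t2]□bbcca
Step 2: δ(t2, □) = (t0, c, R) → c[t0]bbcca
Step 3: δ(t0, b) = (t2, b, L) → [t2]cbbcca

After 3 steps, the tape (ignoring leading/trailing blanks) is: cbbcca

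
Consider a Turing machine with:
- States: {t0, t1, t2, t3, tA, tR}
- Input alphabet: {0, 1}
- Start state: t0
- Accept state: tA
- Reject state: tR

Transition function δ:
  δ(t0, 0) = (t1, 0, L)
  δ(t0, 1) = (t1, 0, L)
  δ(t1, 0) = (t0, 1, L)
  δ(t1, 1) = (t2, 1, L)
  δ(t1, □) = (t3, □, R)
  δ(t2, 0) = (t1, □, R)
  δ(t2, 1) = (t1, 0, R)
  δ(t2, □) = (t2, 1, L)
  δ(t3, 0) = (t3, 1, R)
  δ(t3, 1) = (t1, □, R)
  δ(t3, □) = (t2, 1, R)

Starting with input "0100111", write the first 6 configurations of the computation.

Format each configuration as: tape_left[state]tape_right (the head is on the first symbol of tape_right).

Transitions applied:
Step 1: δ(t0, 0) = (t1, 0, L)
Step 2: δ(t1, □) = (t3, □, R)
Step 3: δ(t3, 0) = (t3, 1, R)
Step 4: δ(t3, 1) = (t1, □, R)
Step 5: δ(t1, 0) = (t0, 1, L)

The first 6 configurations are:
[t0]0100111 ⊢ [t1]□0100111 ⊢ □[t3]0100111 ⊢ □1[t3]100111 ⊢ □1□[t1]00111 ⊢ □1[t0]□10111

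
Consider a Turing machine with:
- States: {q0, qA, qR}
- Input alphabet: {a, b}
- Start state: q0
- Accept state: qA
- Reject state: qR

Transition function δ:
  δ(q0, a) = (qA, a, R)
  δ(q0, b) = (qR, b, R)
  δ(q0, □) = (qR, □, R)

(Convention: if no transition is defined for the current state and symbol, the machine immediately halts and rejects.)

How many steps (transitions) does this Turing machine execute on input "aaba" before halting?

Execution trace:
Initial: [q0]aaba
Step 1: δ(q0, a) = (qA, a, R) → a[qA]aba

The machine reaches the accept state qA and halts.

The machine executed 1 step before halting.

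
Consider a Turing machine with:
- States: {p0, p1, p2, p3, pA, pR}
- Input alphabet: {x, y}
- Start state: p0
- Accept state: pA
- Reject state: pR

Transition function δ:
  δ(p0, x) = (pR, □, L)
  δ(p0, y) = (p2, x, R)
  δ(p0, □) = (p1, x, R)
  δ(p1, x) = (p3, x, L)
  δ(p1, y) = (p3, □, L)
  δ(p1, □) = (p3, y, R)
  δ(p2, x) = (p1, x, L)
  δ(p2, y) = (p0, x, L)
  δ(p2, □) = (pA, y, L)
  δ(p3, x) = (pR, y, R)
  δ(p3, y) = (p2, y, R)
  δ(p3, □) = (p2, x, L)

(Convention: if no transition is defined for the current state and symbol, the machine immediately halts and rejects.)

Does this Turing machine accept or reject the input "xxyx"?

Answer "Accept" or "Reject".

Execution trace:
Initial: [p0]xxyx
Step 1: δ(p0, x) = (pR, □, L) → [pR]□□xyx

The machine reaches the reject state pR and halts.

Answer: Reject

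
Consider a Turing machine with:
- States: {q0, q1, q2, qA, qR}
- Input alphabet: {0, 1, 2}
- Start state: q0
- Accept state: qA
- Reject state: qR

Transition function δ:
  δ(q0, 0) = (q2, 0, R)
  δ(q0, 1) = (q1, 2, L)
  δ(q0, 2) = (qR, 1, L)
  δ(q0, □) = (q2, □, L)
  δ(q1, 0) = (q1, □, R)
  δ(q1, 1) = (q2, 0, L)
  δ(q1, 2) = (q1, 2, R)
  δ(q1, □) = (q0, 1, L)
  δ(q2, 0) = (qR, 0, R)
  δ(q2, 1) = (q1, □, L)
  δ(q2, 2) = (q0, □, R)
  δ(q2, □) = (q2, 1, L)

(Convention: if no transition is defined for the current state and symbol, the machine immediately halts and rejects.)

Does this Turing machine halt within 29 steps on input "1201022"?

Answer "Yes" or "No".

Execution trace:
Initial: [q0]1201022
Step 1: δ(q0, 1) = (q1, 2, L) → [q1]□2201022
Step 2: δ(q1, □) = (q0, 1, L) → [q0]□12201022
Step 3: δ(q0, □) = (q2, □, L) → [q2]□□12201022
Step 4: δ(q2, □) = (q2, 1, L) → [q2]□1□12201022
Step 5: δ(q2, □) = (q2, 1, L) → [q2]□11□12201022
Step 6: δ(q2, □) = (q2, 1, L) → [q2]□111□12201022
Step 7: δ(q2, □) = (q2, 1, L) → [q2]□1111□12201022
Step 8: δ(q2, □) = (q2, 1, L) → [q2]□11111□12201022
Step 9: δ(q2, □) = (q2, 1, L) → [q2]□111111□12201022
Step 10: δ(q2, □) = (q2, 1, L) → [q2]□1111111□12201022
Step 11: δ(q2, □) = (q2, 1, L) → [q2]□11111111□12201022
Step 12: δ(q2, □) = (q2, 1, L) → [q2]□111111111□12201022
Step 13: δ(q2, □) = (q2, 1, L) → [q2]□1111111111□12201022
Step 14: δ(q2, □) = (q2, 1, L) → [q2]□11111111111□12201022
Step 15: δ(q2, □) = (q2, 1, L) → [q2]□111111111111□12201022
Step 16: δ(q2, □) = (q2, 1, L) → [q2]□1111111111111□12201022
Step 17: δ(q2, □) = (q2, 1, L) → [q2]□11111111111111□12201022
Step 18: δ(q2, □) = (q2, 1, L) → [q2]□111111111111111□12201022
Step 19: δ(q2, □) = (q2, 1, L) → [q2]□1111111111111111□12201022
Step 20: δ(q2, □) = (q2, 1, L) → [q2]□11111111111111111□12201022
Step 21: δ(q2, □) = (q2, 1, L) → [q2]□111111111111111111□12201022
Step 22: δ(q2, □) = (q2, 1, L) → [q2]□1111111111111111111□12201022
Step 23: δ(q2, □) = (q2, 1, L) → [q2]□11111111111111111111□12201022
Step 24: δ(q2, □) = (q2, 1, L) → [q2]□111111111111111111111□12201022
Step 25: δ(q2, □) = (q2, 1, L) → [q2]□1111111111111111111111□12201022
Step 26: δ(q2, □) = (q2, 1, L) → [q2]□11111111111111111111111□12201022
Step 27: δ(q2, □) = (q2, 1, L) → [q2]□111111111111111111111111□12201022
Step 28: δ(q2, □) = (q2, 1, L) → [q2]□1111111111111111111111111□12201022
Step 29: δ(q2, □) = (q2, 1, L) → [q2]□11111111111111111111111111□12201022

The machine has not reached a halting state after 29 steps.
The machine did not halt within the 29-step bound.

Answer: No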